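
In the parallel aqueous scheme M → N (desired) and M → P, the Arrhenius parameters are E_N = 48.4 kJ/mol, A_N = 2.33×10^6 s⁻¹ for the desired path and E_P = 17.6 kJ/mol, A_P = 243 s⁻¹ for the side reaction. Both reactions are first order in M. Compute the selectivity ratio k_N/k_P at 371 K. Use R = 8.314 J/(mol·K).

Since both paths have the same order in M, the concentration cancels and S_{N/P} = k_N/k_P = (A_N/A_P)·exp[(E_P−E_N)/(RT)].
(E_P−E_N)/(RT) = (17.6−48.4)×10³/(8.314×371) = -30800/3084 = -9.985.
k_N/k_P = (2.33×10^6/243)·exp(-9.985) = 9588 × 4.607×10^-5 = 0.442.

0.442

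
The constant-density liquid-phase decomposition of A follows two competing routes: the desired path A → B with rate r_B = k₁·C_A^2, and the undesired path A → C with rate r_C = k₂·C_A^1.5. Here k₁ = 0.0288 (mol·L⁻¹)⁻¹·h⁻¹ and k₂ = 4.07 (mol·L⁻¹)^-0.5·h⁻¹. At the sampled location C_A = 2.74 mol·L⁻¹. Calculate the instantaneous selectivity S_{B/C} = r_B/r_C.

S_{B/C} = r_B/r_C = (k₁·C_A^2)/(k₂·C_A^1.5) = (k₁/k₂)·C_A^0.5.
= (0.0288×2.740^2) / (4.07×2.740^1.5) = 0.2162/18.46 = 0.0117.
Since the desired path is higher order in A, keeping C_A high (PFR or concentrated feed) favours B.

0.0117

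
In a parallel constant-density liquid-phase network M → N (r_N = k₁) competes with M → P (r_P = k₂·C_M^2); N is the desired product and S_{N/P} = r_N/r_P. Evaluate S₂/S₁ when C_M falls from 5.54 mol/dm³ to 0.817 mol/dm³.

46.0

S_{N/P} = (k₁/k₂)·C_M^-2, so S₂/S₁ = (C_{M,2}/C_{M,1})^-2.
= (0.817/5.54)^(-2) = (0.1475)^(-2) = 46.0.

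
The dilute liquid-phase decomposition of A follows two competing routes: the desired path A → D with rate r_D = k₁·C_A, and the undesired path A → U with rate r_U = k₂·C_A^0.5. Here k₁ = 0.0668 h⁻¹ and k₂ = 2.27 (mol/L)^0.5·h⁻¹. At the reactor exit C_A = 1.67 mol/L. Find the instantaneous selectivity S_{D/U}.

0.0380

S_{D/U} = r_D/r_U = (k₁·C_A)/(k₂·C_A^0.5) = (k₁/k₂)·C_A^0.5.
= (0.0668×1.670) / (2.27×1.670^0.5) = 0.1116/2.933 = 0.0380.
Since the desired path is higher order in A, keeping C_A high (PFR or concentrated feed) favours D.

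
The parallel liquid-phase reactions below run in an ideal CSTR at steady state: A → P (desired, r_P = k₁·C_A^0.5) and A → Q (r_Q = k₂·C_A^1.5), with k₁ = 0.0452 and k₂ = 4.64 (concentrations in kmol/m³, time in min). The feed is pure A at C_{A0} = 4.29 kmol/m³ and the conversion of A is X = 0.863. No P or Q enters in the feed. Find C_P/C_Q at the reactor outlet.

Exit C_A = C_{A0}(1−X) = 4.29×0.137 = 0.5877 kmol/m³.
In a CSTR the entire volume is at exit conditions, so r_P = 0.0452×0.5877^0.5 = 0.03465 and r_Q = 4.64×0.5877^1.5 = 2.091.
Overall selectivity = C_P/C_Q = r_Pτ/(r_Qτ) = r_P/r_Q = 0.0166.

0.0166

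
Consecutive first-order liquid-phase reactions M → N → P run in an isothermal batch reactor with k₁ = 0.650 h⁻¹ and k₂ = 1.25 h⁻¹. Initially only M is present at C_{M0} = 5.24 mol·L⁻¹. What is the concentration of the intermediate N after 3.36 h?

Solving the coupled first-order balances gives C_N(t) = [k₁/(k₂−k₁)]·C_{M0}·(e^(−k₁t) − e^(−k₂t)).
e^(−k₁t) = e^(−0.650×3.36) = e^(−2.184) = 0.1126; e^(−k₂t) = e^(−4.200) = 0.01500.
C_N = 0.650×5.24/(1.25−0.650) × (0.1126−0.01500) = 5.677×0.09759 = 0.5540 mol·L⁻¹.

0.554 mol·L⁻¹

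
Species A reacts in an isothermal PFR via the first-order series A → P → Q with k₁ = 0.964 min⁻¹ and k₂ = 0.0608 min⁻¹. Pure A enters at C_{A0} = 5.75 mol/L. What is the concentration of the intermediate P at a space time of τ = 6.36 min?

4.16 mol/L

The intermediate concentration in a first-order A→B→C sequence is C_P = k₁C_{A0}(e^(−k₁τ) − e^(−k₂τ))/(k₂−k₁).
e^(−k₁τ) = e^(−0.964×6.36) = e^(−6.131) = 0.002174; e^(−k₂τ) = e^(−0.3867) = 0.6793.
C_P = 0.964×5.75/(0.0608−0.964) × (0.002174−0.6793) = (-6.137)×(-0.6771) = 4.156 mol/L.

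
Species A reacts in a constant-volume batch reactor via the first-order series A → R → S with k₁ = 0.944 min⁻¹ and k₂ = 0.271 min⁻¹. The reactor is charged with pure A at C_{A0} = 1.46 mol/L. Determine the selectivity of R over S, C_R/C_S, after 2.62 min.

1.66

For first-order series with pure A initially, C_R(t) = k₁C_{A0}/(k₂−k₁)·(e^(−k₁t) − e^(−k₂t)).
e^(−k₁t) = e^(−0.944×2.62) = e^(−2.473) = 0.08431; e^(−k₂t) = e^(−0.7100) = 0.4916.
C_R = 0.944×1.46/(0.271−0.944) × (0.08431−0.4916) = (-2.048)×(-0.4073) = 0.8342 mol/L.
C_A = C_{A0}e^(−k₁t) = 0.1231 mol/L, so C_S = C_{A0}−C_A−C_R = 0.5027 mol/L; C_R/C_S = 1.66.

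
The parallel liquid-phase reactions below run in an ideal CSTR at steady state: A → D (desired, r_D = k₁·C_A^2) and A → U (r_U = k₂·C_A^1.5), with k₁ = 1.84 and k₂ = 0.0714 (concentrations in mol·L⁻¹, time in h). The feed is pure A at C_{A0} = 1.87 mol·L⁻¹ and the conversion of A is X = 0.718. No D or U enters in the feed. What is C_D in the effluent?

1.27 mol·L⁻¹

Exit C_A = C_{A0}(1−X) = 1.87×0.282 = 0.5273 mol·L⁻¹.
Rates in a CSTR are evaluated at the outlet concentration: r_D = 1.84×0.5273^2 = 0.5117, r_U = 0.0714×0.5273^1.5 = 0.02734.
Fraction of consumed A going to D: r_D/(r_D+r_U) = 0.9493.
C_D = 0.9493·C_{A0}·X = 0.9493×1.87×0.718 = 1.27 mol·L⁻¹.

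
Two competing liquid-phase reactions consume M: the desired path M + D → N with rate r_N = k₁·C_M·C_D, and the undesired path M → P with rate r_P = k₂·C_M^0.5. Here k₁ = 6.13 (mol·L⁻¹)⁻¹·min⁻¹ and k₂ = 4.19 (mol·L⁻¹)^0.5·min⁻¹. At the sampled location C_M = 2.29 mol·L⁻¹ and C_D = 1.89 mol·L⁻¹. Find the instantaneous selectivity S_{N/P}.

4.18

S_{N/P} = r_N/r_P = (k₁·C_M·C_D)/(k₂·C_M^0.5) = (k₁/k₂)·C_M^0.5·C_D.
= (6.13×2.290×1.890) / (4.19×2.290^0.5) = 26.53/6.341 = 4.18.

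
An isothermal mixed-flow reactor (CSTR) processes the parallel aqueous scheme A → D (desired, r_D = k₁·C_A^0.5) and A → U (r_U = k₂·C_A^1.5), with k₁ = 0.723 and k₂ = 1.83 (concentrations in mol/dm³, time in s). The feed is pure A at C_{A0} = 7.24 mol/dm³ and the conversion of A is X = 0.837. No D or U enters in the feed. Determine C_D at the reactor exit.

Exit C_A = C_{A0}(1−X) = 7.24×0.163 = 1.180 mol/dm³.
A CSTR operates uniformly at the exit composition, giving r_D = 0.7854 and r_U = 2.346 (each k·C_A^n at C_A = 1.180).
Fraction of consumed A going to D: r_D/(r_D+r_U) = 0.2508.
C_D = 0.2508·C_{A0}·X = 0.2508×7.24×0.837 = 1.52 mol/dm³.

1.52 mol/dm³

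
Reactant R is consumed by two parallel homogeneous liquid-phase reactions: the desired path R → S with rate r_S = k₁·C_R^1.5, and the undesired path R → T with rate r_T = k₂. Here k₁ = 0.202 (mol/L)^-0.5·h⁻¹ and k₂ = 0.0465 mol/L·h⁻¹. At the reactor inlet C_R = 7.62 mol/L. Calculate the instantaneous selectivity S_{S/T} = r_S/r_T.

91.4

S_{S/T} = r_S/r_T = (k₁·C_R^1.5)/(k₂) = (k₁/k₂)·C_R^1.5.
= (0.202×7.620^1.5) / (0.0465) = 4.249/0.04650 = 91.4.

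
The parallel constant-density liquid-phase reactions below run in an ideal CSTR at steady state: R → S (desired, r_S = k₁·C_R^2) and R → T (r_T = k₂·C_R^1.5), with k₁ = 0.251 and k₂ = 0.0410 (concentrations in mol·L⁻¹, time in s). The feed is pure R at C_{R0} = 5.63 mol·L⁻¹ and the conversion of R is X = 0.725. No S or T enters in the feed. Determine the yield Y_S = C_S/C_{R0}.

Exit C_R = C_{R0}(1−X) = 5.63×0.275 = 1.548 mol·L⁻¹.
Rates in a CSTR are evaluated at the outlet concentration: r_S = 0.251×1.548^2 = 0.6017, r_T = 0.0410×1.548^1.5 = 0.07899.
Fraction of consumed R going to S: r_S/(r_S+r_T) = 0.8840.
C_S = 0.8840·C_{R0}·X = 0.8840×5.63×0.725 = 3.61 mol·L⁻¹; Y_S = C_S/C_{R0} = 0.641.

0.641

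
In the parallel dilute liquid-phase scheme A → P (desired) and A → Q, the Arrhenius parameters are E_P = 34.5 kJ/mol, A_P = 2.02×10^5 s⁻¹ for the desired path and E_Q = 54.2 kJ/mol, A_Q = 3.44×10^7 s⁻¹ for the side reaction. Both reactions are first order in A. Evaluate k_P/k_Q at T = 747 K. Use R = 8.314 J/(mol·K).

Since both paths have the same order in A, the concentration cancels and S_{P/Q} = k_P/k_Q = (A_P/A_Q)·exp[(E_Q−E_P)/(RT)].
(E_Q−E_P)/(RT) = (54.2−34.5)×10³/(8.314×747) = 19700/6211 = 3.172.
k_P/k_Q = (2.02×10^5/3.44×10^7)·exp(3.172) = 0.005872 × 23.86 = 0.140.
Since E_P < E_Q, lowering the temperature improves selectivity toward P.

0.140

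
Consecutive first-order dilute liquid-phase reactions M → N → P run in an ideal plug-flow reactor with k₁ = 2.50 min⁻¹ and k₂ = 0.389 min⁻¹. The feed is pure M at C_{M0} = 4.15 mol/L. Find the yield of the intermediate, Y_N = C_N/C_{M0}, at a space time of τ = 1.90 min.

Solving the coupled first-order balances gives C_N(τ) = [k₁/(k₂−k₁)]·C_{M0}·(e^(−k₁τ) − e^(−k₂τ)).
e^(−k₁τ) = e^(−2.50×1.90) = e^(−4.750) = 0.008652; e^(−k₂τ) = e^(−0.7391) = 0.4775.
C_N = 2.50×4.15/(0.389−2.50) × (0.008652−0.4775) = (-4.915)×(-0.4689) = 2.304 mol/L.
Y_N = C_N/C_{M0} = 2.304/4.15 = 0.555.

0.555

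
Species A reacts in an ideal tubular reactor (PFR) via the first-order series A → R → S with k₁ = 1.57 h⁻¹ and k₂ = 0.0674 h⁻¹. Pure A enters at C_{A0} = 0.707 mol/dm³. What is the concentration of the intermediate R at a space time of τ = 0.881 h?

Solving the coupled first-order balances gives C_R(τ) = [k₁/(k₂−k₁)]·C_{A0}·(e^(−k₁τ) − e^(−k₂τ)).
e^(−k₁τ) = e^(−1.57×0.881) = e^(−1.383) = 0.2508; e^(−k₂τ) = e^(−0.05938) = 0.9423.
C_R = 1.57×0.707/(0.0674−1.57) × (0.2508−0.9423) = (-0.7387)×(-0.6916) = 0.5109 mol/dm³.

0.511 mol/dm³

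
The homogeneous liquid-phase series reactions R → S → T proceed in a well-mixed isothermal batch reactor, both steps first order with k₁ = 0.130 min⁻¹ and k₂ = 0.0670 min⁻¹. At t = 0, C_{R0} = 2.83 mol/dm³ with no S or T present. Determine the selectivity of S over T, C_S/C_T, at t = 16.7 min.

0.981

The intermediate concentration in a first-order A→B→C sequence is C_S = k₁C_{R0}(e^(−k₁t) − e^(−k₂t))/(k₂−k₁).
e^(−k₁t) = e^(−0.130×16.7) = e^(−2.171) = 0.1141; e^(−k₂t) = e^(−1.119) = 0.3266.
C_S = 0.130×2.83/(0.0670−0.130) × (0.1141−0.3266) = (-5.840)×(-0.2126) = 1.241 mol/dm³.
C_R = C_{R0}e^(−k₁t) = 0.3228 mol/dm³, so C_T = C_{R0}−C_R−C_S = 1.266 mol/dm³; C_S/C_T = 0.981.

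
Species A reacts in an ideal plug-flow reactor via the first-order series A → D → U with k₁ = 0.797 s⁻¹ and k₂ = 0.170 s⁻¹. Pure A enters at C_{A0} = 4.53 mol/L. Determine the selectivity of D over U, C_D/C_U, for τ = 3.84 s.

1.72

The intermediate concentration in a first-order A→B→C sequence is C_D = k₁C_{A0}(e^(−k₁τ) − e^(−k₂τ))/(k₂−k₁).
e^(−k₁τ) = e^(−0.797×3.84) = e^(−3.060) = 0.04687; e^(−k₂τ) = e^(−0.6528) = 0.5206.
C_D = 0.797×4.53/(0.170−0.797) × (0.04687−0.5206) = (-5.758)×(-0.4737) = 2.728 mol/L.
C_A = C_{A0}e^(−k₁τ) = 0.2123 mol/L, so C_U = C_{A0}−C_A−C_D = 1.590 mol/L; C_D/C_U = 1.72.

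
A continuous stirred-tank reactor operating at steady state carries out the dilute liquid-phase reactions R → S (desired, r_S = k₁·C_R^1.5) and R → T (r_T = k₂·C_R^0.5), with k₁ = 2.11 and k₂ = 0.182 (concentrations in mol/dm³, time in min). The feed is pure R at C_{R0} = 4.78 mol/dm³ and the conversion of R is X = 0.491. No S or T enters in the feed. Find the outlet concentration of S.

2.27 mol/dm³

Exit C_R = C_{R0}(1−X) = 4.78×0.509 = 2.433 mol/dm³.
A CSTR operates uniformly at the exit composition, giving r_S = 8.008 and r_T = 0.2839 (each k·C_R^n at C_R = 2.433).
Fraction of consumed R going to S: r_S/(r_S+r_T) = 0.9658.
C_S = 0.9658·C_{R0}·X = 0.9658×4.78×0.491 = 2.27 mol/dm³.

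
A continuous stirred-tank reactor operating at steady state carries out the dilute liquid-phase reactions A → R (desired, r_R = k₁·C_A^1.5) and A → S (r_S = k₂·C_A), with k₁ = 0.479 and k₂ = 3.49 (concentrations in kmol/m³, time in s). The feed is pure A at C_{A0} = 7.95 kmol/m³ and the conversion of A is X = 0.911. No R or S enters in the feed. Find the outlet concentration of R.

Exit C_A = C_{A0}(1−X) = 7.95×0.0890 = 0.7075 kmol/m³.
Rates in a CSTR are evaluated at the outlet concentration: r_R = 0.479×0.7075^1.5 = 0.2851, r_S = 3.49×0.7075 = 2.469.
Fraction of consumed A going to R: r_R/(r_R+r_S) = 0.1035.
C_R = 0.1035·C_{A0}·X = 0.1035×7.95×0.911 = 0.750 kmol/m³.

0.750 kmol/m³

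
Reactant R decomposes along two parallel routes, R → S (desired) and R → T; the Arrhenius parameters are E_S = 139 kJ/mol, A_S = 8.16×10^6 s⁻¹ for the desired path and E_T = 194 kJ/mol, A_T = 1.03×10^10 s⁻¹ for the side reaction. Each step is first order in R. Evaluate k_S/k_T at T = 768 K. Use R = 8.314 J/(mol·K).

4.36

Since both paths have the same order in R, the concentration cancels and S_{S/T} = k_S/k_T = (A_S/A_T)·exp[(E_T−E_S)/(RT)].
(E_T−E_S)/(RT) = (194−139)×10³/(8.314×768) = 55000/6385 = 8.614.
k_S/k_T = (8.16×10^6/1.03×10^10)·exp(8.614) = 7.922×10^-4 × 5507 = 4.36.
Since E_S < E_T, lowering the temperature improves selectivity toward S.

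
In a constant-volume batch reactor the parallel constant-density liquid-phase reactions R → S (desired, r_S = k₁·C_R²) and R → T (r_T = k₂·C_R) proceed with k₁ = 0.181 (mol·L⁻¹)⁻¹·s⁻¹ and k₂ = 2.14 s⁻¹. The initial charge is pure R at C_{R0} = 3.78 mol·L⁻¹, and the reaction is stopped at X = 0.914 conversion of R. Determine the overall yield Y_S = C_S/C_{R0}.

C_R = C_{R0}(1−X) = 0.3251 mol·L⁻¹.
Along a PFR/batch, dC_T/dC_R = −r_T/(r_S+r_T) = −k₂/(k₂+k₁·C_R).
Integrating from C_{R0} to C_R: C_T = (2.14/0.181)·ln[(2.14+0.181·3.78)/(2.14+0.181·0.325)] = 11.82·ln(2.824/2.199) = 2.959 mol·L⁻¹.
Then C_S = (C_{R0}−C_R) − C_T = 3.455 − 2.959 = 0.4957 mol·L⁻¹.
Y_S = C_S/C_{R0} = 0.4957/3.78 = 0.131.

0.131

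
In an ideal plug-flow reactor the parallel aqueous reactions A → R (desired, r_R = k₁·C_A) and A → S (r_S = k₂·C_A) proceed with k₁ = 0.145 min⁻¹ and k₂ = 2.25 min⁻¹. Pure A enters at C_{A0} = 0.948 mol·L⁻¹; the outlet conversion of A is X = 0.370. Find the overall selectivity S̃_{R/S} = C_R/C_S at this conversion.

0.0644

C_A = C_{A0}(1−X) = 0.5972 mol·L⁻¹.
Both paths are first order in A, so the instantaneous fraction to R is constant: dC_R/d(−C_A) = k₁/(k₁+k₂) = 0.06054.
C_R = 0.06054·(C_{A0}−C_A) = 0.06054×0.3508 = 0.0212 mol·L⁻¹.
C_S = (C_{A0}−C_A)−C_R = 0.3295 mol·L⁻¹; S̃_{R/S} = 0.02124/0.3295 = 0.0644.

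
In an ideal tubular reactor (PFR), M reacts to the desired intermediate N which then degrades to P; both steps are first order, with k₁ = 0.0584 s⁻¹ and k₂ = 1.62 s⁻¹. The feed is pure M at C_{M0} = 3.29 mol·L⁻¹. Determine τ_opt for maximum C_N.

2.13 s

The intermediate peaks when r₁ = r₂, i.e. k₁e^(−k₁τ) = k₂e^(−k₂τ), giving τ_opt = ln(k₂/k₁)/(k₂−k₁).
= ln(1.62/0.0584)/(1.62−0.0584) = ln(27.74)/1.562 = 3.323/1.562 = 2.13 s.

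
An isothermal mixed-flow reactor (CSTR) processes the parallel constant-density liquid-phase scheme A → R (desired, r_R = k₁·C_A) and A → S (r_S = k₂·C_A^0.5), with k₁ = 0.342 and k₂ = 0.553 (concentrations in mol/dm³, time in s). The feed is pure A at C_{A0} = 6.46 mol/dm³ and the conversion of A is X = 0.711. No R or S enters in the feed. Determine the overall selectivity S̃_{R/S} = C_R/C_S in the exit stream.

Exit C_A = C_{A0}(1−X) = 6.46×0.289 = 1.867 mol/dm³.
A CSTR operates uniformly at the exit composition, giving r_R = 0.6385 and r_S = 0.7556 (each k·C_A^n at C_A = 1.867).
Overall selectivity = C_R/C_S = r_Rτ/(r_Sτ) = r_R/r_S = 0.845.

0.845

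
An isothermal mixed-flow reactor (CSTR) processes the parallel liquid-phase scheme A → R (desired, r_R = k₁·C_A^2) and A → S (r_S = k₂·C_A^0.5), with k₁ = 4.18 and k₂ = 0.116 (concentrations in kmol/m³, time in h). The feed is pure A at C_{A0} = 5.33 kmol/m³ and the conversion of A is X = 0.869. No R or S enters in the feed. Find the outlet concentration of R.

Exit C_A = C_{A0}(1−X) = 5.33×0.131 = 0.6982 kmol/m³.
A CSTR operates uniformly at the exit composition, giving r_R = 2.038 and r_S = 0.09693 (each k·C_A^n at C_A = 0.6982).
Fraction of consumed A going to R: r_R/(r_R+r_S) = 0.9546.
C_R = 0.9546·C_{A0}·X = 0.9546×5.33×0.869 = 4.42 kmol/m³.

4.42 kmol/m³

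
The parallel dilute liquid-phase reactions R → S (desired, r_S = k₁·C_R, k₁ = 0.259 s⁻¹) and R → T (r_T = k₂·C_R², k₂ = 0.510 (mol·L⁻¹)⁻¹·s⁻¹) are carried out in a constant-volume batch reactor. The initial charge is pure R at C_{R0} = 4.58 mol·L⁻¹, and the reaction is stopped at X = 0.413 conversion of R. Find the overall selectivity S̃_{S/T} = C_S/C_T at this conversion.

0.143

C_R = C_{R0}(1−X) = 2.688 mol·L⁻¹.
Along a PFR/batch, dC_S/dC_R = −r_S/(r_S+r_T) = −k₁/(k₁+k₂·C_R).
Integrating from C_{R0} to C_R: C_S = (0.259/0.510)·ln[(0.259+0.510·4.58)/(0.259+0.510·2.69)] = 0.5078·ln(2.595/1.630) = 0.2361 mol·L⁻¹.
C_T = (C_{R0}−C_R)−C_S = 1.655 mol·L⁻¹; S̃_{S/T} = 0.2361/1.655 = 0.143.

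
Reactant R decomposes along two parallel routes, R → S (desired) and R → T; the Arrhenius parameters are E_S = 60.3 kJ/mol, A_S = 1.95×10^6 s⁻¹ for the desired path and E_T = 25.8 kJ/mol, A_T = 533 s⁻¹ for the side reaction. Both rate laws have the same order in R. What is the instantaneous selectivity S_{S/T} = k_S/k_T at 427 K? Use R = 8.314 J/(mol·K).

Since both paths have the same order in R, the concentration cancels and S_{S/T} = k_S/k_T = (A_S/A_T)·exp[(E_T−E_S)/(RT)].
(E_T−E_S)/(RT) = (25.8−60.3)×10³/(8.314×427) = -34500/3550 = -9.718.
k_S/k_T = (1.95×10^6/533)·exp(-9.718) = 3659 × 6.018×10^-5 = 0.220.

0.220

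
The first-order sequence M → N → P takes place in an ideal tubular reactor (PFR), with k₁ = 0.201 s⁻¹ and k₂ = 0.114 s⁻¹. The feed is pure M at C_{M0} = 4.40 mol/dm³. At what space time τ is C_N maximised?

6.52 s

For first-order series the maximum of C_N occurs at τ_opt = ln(k₂/k₁)/(k₂−k₁).
= ln(0.114/0.201)/(0.114−0.201) = ln(0.5672)/-0.08700 = -0.5671/-0.08700 = 6.52 s.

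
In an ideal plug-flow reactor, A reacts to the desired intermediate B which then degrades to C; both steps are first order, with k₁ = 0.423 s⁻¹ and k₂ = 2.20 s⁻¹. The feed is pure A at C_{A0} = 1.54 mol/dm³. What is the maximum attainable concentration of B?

0.200 mol/dm³

At the optimum, C_{B,max}/C_{A0} = (k₁/k₂)^[k₂/(k₂−k₁)].
= (0.423/2.20)^(2.20/(2.20−0.423)) = (0.1923)^(1.238) = 0.1299.
C_{B,max} = 0.1299×1.54 = 0.200 mol/dm³.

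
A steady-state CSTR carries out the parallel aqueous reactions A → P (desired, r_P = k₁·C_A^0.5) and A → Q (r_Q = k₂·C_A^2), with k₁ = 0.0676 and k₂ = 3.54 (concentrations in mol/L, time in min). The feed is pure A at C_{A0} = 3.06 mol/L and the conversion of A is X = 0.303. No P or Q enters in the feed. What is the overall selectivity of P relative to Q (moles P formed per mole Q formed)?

Exit C_A = C_{A0}(1−X) = 3.06×0.697 = 2.133 mol/L.
A CSTR operates uniformly at the exit composition, giving r_P = 0.09872 and r_Q = 16.10 (each k·C_A^n at C_A = 2.133).
Overall selectivity = C_P/C_Q = r_Pτ/(r_Qτ) = r_P/r_Q = 0.00613.

0.00613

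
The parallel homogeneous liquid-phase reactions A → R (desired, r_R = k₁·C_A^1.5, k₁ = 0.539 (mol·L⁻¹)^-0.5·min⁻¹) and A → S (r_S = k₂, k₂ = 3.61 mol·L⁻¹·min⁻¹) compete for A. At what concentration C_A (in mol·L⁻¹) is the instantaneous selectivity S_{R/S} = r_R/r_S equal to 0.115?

S_{R/S} = (k₁/k₂)·C_A^1.5 ⇒ C_A = (S·k₂/k₁)^(1/1.5).
= (0.115×3.61/0.539)^(0.6667) = (0.7702)^(0.6667) = 0.840 mol·L⁻¹.

0.840 mol·L⁻¹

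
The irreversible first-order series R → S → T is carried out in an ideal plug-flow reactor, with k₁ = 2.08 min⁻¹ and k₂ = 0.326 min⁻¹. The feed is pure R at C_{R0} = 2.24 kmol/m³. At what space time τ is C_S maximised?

1.06 min

The intermediate peaks when r₁ = r₂, i.e. k₁e^(−k₁τ) = k₂e^(−k₂τ), giving τ_opt = ln(k₂/k₁)/(k₂−k₁).
= ln(0.326/2.08)/(0.326−2.08) = ln(0.1567)/-1.754 = -1.853/-1.754 = 1.06 min.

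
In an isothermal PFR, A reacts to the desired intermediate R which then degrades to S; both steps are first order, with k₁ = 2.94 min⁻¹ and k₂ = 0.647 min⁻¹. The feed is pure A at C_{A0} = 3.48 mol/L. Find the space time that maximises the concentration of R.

0.660 min

The intermediate peaks when r₁ = r₂, i.e. k₁e^(−k₁τ) = k₂e^(−k₂τ), giving τ_opt = ln(k₂/k₁)/(k₂−k₁).
= ln(0.647/2.94)/(0.647−2.94) = ln(0.2201)/-2.293 = -1.514/-2.293 = 0.660 min.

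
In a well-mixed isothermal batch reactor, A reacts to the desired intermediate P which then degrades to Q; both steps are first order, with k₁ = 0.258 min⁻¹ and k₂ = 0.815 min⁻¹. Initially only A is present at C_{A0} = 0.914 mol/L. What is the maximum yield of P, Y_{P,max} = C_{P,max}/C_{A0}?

0.186

Evaluating C_P at t_opt = ln(k₂/k₁)/(k₂−k₁) gives C_{P,max}/C_{A0} = (k₁/k₂)^[k₂/(k₂−k₁)].
= (0.258/0.815)^(0.815/(0.815−0.258)) = (0.3166)^(1.463) = 0.1858.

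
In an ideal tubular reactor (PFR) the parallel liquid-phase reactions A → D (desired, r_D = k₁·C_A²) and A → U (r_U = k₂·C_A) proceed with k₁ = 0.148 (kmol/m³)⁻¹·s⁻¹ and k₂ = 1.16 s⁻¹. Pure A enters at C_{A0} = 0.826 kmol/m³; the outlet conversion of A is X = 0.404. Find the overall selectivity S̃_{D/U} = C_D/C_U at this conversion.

C_A = C_{A0}(1−X) = 0.4923 kmol/m³.
Along a PFR/batch, dC_U/dC_A = −r_U/(r_D+r_U) = −k₂/(k₂+k₁·C_A).
Integrating from C_{A0} to C_A: C_U = (1.16/0.148)·ln[(1.16+0.148·0.826)/(1.16+0.148·0.492)] = 7.838·ln(1.282/1.233) = 0.3079 kmol/m³.
Then C_D = (C_{A0}−C_A) − C_U = 0.3337 − 0.3079 = 0.02585 kmol/m³.
S̃_{D/U} = C_D/C_U = 0.02585/0.3079 = 0.0840.

0.0840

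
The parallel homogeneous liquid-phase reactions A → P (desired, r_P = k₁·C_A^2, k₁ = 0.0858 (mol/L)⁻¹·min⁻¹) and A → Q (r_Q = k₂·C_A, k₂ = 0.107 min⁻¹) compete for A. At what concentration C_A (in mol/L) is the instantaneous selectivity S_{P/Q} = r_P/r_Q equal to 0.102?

0.127 mol/L

S_{P/Q} = (k₁/k₂)·C_A ⇒ C_A = S·k₂/k₁.
= 0.102×0.107/0.0858 = 0.127 mol/L.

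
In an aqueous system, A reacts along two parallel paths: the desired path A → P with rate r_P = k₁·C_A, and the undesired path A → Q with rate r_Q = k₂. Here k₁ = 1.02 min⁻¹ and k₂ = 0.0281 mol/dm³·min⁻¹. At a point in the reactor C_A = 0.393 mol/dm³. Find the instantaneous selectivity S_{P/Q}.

14.3

S_{P/Q} = r_P/r_Q = (k₁·C_A)/(k₂) = (k₁/k₂)·C_A.
= (1.02×0.3930) / (0.0281) = 0.4009/0.02810 = 14.3.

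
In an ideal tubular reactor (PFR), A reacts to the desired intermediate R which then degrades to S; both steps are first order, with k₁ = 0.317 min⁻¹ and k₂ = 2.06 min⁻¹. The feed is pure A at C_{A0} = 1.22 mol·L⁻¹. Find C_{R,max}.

0.134 mol·L⁻¹

Evaluating C_R at τ_opt = ln(k₂/k₁)/(k₂−k₁) gives C_{R,max}/C_{A0} = (k₁/k₂)^[k₂/(k₂−k₁)].
= (0.317/2.06)^(2.06/(2.06−0.317)) = (0.1539)^(1.182) = 0.1095.
C_{R,max} = 0.1095×1.22 = 0.134 mol·L⁻¹.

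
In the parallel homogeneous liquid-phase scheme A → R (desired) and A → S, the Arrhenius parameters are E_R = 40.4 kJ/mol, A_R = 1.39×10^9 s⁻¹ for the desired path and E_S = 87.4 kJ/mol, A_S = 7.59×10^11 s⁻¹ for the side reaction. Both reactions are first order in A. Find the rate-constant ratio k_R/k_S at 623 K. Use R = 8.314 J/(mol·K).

16.0

With equal orders, S_{R/S} = k_R/k_S = (A_R/A_S)·exp[(E_S−E_R)/(RT)].
(E_S−E_R)/(RT) = (87.4−40.4)×10³/(8.314×623) = 47000/5180 = 9.074.
k_R/k_S = (1.39×10^9/7.59×10^11)·exp(9.074) = 0.001831 × 8726 = 16.0.
Since E_R < E_S, lowering the temperature improves selectivity toward R.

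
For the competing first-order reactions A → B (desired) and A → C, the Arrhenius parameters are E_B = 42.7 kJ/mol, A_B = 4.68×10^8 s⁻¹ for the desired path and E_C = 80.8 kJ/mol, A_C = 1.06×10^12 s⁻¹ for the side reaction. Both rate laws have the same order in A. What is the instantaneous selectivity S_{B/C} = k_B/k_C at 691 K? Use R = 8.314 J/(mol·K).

Since both paths have the same order in A, the concentration cancels and S_{B/C} = k_B/k_C = (A_B/A_C)·exp[(E_C−E_B)/(RT)].
(E_C−E_B)/(RT) = (80.8−42.7)×10³/(8.314×691) = 38100/5745 = 6.632.
k_B/k_C = (4.68×10^8/1.06×10^12)·exp(6.632) = 4.415×10^-4 × 758.9 = 0.335.

0.335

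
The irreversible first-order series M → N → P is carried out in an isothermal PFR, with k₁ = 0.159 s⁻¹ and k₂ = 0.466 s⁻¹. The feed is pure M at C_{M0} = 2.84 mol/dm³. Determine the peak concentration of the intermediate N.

0.555 mol/dm³

Evaluating C_N at τ_opt = ln(k₂/k₁)/(k₂−k₁) gives C_{N,max}/C_{M0} = (k₁/k₂)^[k₂/(k₂−k₁)].
= (0.159/0.466)^(0.466/(0.466−0.159)) = (0.3412)^(1.518) = 0.1955.
C_{N,max} = 0.1955×2.84 = 0.555 mol/dm³.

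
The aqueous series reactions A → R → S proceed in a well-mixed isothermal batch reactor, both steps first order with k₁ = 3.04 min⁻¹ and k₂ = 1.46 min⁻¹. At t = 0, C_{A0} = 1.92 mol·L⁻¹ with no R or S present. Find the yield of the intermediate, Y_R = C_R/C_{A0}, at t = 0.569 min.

0.497

The intermediate concentration in a first-order A→B→C sequence is C_R = k₁C_{A0}(e^(−k₁t) − e^(−k₂t))/(k₂−k₁).
e^(−k₁t) = e^(−3.04×0.569) = e^(−1.730) = 0.1773; e^(−k₂t) = e^(−0.8307) = 0.4357.
C_R = 3.04×1.92/(1.46−3.04) × (0.1773−0.4357) = (-3.694)×(-0.2584) = 0.9546 mol·L⁻¹.
Y_R = C_R/C_{A0} = 0.9546/1.92 = 0.497.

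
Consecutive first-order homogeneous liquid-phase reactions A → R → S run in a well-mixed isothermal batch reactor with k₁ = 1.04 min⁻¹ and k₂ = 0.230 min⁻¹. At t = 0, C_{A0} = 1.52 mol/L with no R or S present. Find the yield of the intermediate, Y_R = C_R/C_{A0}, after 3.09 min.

Solving the coupled first-order balances gives C_R(t) = [k₁/(k₂−k₁)]·C_{A0}·(e^(−k₁t) − e^(−k₂t)).
e^(−k₁t) = e^(−1.04×3.09) = e^(−3.214) = 0.04021; e^(−k₂t) = e^(−0.7107) = 0.4913.
C_R = 1.04×1.52/(0.230−1.04) × (0.04021−0.4913) = (-1.952)×(-0.4511) = 0.8803 mol/L.
Y_R = C_R/C_{A0} = 0.8803/1.52 = 0.579.

0.579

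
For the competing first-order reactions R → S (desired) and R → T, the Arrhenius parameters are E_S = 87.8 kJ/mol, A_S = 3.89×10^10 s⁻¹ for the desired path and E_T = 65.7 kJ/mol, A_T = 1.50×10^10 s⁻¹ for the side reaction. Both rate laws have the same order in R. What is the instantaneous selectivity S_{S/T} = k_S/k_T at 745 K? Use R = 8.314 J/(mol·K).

0.0732

k_S/k_T = (A_S/A_T)·exp[−(E_S−E_T)/(RT)] = (A_S/A_T)·exp[(E_T−E_S)/(RT)].
(E_T−E_S)/(RT) = (65.7−87.8)×10³/(8.314×745) = -22100/6194 = -3.568.
k_S/k_T = (3.89×10^10/1.50×10^10)·exp(-3.568) = 2.593 × 0.02821 = 0.0732.
Since E_S > E_T, raising the temperature improves selectivity toward S.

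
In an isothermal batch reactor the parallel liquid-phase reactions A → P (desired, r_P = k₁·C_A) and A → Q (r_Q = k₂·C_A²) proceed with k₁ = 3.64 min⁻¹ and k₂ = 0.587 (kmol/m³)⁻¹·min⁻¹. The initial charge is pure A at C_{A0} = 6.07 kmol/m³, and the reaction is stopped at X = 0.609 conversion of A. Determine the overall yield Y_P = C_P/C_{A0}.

0.366

C_A = C_{A0}(1−X) = 2.373 kmol/m³.
Along a PFR/batch, dC_P/dC_A = −r_P/(r_P+r_Q) = −k₁/(k₁+k₂·C_A).
Integrating from C_{A0} to C_A: C_P = (3.64/0.587)·ln[(3.64+0.587·6.07)/(3.64+0.587·2.37)] = 6.201·ln(7.203/5.033) = 2.223 kmol/m³.
Y_P = C_P/C_{A0} = 2.223/6.07 = 0.366.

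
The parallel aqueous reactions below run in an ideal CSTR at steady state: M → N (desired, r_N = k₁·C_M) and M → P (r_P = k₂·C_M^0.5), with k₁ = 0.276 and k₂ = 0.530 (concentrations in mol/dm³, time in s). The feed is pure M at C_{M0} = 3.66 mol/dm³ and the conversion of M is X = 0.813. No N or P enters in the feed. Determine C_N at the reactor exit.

Exit C_M = C_{M0}(1−X) = 3.66×0.187 = 0.6844 mol/dm³.
A CSTR operates uniformly at the exit composition, giving r_N = 0.1889 and r_P = 0.4385 (each k·C_M^n at C_M = 0.6844).
Fraction of consumed M going to N: r_N/(r_N+r_P) = 0.3011.
C_N = 0.3011·C_{M0}·X = 0.3011×3.66×0.813 = 0.896 mol/dm³.

0.896 mol/dm³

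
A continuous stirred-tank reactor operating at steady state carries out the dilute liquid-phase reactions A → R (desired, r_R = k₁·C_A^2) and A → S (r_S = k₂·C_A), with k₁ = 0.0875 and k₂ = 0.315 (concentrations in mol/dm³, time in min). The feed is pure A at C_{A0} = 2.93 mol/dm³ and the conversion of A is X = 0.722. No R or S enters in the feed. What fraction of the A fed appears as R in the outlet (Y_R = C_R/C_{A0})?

Exit C_A = C_{A0}(1−X) = 2.93×0.278 = 0.8145 mol/dm³.
Rates in a CSTR are evaluated at the outlet concentration: r_R = 0.0875×0.8145^2 = 0.05805, r_S = 0.315×0.8145 = 0.2566.
Fraction of consumed A going to R: r_R/(r_R+r_S) = 0.1845.
C_R = 0.1845·C_{A0}·X = 0.1845×2.93×0.722 = 0.390 mol/dm³; Y_R = C_R/C_{A0} = 0.133.

0.133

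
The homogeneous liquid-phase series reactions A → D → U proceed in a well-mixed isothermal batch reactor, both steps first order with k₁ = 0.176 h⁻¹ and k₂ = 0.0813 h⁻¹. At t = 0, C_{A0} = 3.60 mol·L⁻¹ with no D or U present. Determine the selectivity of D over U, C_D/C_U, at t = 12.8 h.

Solving the coupled first-order balances gives C_D(t) = [k₁/(k₂−k₁)]·C_{A0}·(e^(−k₁t) − e^(−k₂t)).
e^(−k₁t) = e^(−0.176×12.8) = e^(−2.253) = 0.1051; e^(−k₂t) = e^(−1.041) = 0.3532.
C_D = 0.176×3.60/(0.0813−0.176) × (0.1051−0.3532) = (-6.691)×(-0.2481) = 1.660 mol·L⁻¹.
C_A = C_{A0}e^(−k₁t) = 0.3784 mol·L⁻¹, so C_U = C_{A0}−C_A−C_D = 1.562 mol·L⁻¹; C_D/C_U = 1.06.

1.06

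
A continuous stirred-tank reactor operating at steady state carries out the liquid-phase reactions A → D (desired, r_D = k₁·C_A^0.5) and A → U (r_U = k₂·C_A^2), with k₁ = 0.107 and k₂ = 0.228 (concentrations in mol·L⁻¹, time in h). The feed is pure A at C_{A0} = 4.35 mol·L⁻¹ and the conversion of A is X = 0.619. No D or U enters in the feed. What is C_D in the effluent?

Exit C_A = C_{A0}(1−X) = 4.35×0.381 = 1.657 mol·L⁻¹.
A CSTR operates uniformly at the exit composition, giving r_D = 0.1377 and r_U = 0.6263 (each k·C_A^n at C_A = 1.657).
Fraction of consumed A going to D: r_D/(r_D+r_U) = 0.1803.
C_D = 0.1803·C_{A0}·X = 0.1803×4.35×0.619 = 0.485 mol·L⁻¹.

0.485 mol·L⁻¹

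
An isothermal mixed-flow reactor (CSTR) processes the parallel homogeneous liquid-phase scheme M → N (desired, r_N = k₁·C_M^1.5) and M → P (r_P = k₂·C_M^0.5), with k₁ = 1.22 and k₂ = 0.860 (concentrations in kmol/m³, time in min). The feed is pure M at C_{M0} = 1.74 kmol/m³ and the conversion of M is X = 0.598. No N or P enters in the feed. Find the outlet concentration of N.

0.518 kmol/m³

Exit C_M = C_{M0}(1−X) = 1.74×0.402 = 0.6995 kmol/m³.
A CSTR operates uniformly at the exit composition, giving r_N = 0.7137 and r_P = 0.7193 (each k·C_M^n at C_M = 0.6995).
Fraction of consumed M going to N: r_N/(r_N+r_P) = 0.4981.
C_N = 0.4981·C_{M0}·X = 0.4981×1.74×0.598 = 0.518 kmol/m³.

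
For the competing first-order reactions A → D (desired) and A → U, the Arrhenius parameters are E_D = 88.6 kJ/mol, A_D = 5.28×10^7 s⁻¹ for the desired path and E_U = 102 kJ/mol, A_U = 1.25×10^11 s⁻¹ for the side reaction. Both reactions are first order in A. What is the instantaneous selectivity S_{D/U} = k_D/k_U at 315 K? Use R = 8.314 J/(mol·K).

With equal orders, S_{D/U} = k_D/k_U = (A_D/A_U)·exp[(E_U−E_D)/(RT)].
(E_U−E_D)/(RT) = (102−88.6)×10³/(8.314×315) = 13400/2619 = 5.117.
k_D/k_U = (5.28×10^7/1.25×10^11)·exp(5.117) = 4.224×10^-4 × 166.8 = 0.0704.
Since E_D < E_U, lowering the temperature improves selectivity toward D.

0.0704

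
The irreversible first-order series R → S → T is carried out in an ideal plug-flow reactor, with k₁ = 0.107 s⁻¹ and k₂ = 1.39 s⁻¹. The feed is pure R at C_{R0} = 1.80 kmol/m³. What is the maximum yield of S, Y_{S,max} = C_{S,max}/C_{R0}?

0.0622

For a first-order series the maximum intermediate yield is C_{S,max}/C_{R0} = (k₁/k₂)^[k₂/(k₂−k₁)].
= (0.107/1.39)^(1.39/(1.39−0.107)) = (0.07698)^(1.083) = 0.06216.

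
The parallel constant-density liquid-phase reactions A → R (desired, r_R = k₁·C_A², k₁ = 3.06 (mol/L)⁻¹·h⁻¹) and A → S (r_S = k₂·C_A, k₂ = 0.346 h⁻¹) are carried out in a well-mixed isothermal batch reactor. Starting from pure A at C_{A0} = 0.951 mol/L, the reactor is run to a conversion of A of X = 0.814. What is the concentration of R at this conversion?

0.627 mol/L

C_A = C_{A0}(1−X) = 0.1769 mol/L.
Along a PFR/batch, dC_S/dC_A = −r_S/(r_R+r_S) = −k₂/(k₂+k₁·C_A).
Integrating from C_{A0} to C_A: C_S = (0.346/3.06)·ln[(0.346+3.06·0.951)/(0.346+3.06·0.177)] = 0.1131·ln(3.256/0.8873) = 0.1470 mol/L.
Then C_R = (C_{A0}−C_A) − C_S = 0.7741 − 0.1470 = 0.6271 mol/L.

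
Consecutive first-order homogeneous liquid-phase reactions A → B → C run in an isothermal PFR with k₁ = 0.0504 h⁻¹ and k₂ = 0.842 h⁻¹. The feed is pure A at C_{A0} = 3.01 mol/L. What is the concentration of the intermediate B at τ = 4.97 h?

For first-order series with pure A initially, C_B(τ) = k₁C_{A0}/(k₂−k₁)·(e^(−k₁τ) − e^(−k₂τ)).
e^(−k₁τ) = e^(−0.0504×4.97) = e^(−0.2505) = 0.7784; e^(−k₂τ) = e^(−4.185) = 0.01523.
C_B = 0.0504×3.01/(0.842−0.0504) × (0.7784−0.01523) = 0.1916×0.7632 = 0.1463 mol/L.

0.146 mol/L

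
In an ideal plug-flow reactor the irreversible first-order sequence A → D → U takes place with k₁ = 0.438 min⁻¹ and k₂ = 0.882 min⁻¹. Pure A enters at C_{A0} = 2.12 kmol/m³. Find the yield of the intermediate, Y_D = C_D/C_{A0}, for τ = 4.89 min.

For first-order series with pure A initially, C_D(τ) = k₁C_{A0}/(k₂−k₁)·(e^(−k₁τ) − e^(−k₂τ)).
e^(−k₁τ) = e^(−0.438×4.89) = e^(−2.142) = 0.1174; e^(−k₂τ) = e^(−4.313) = 0.01339.
C_D = 0.438×2.12/(0.882−0.438) × (0.1174−0.01339) = 2.091×0.1040 = 0.2176 kmol/m³.
Y_D = C_D/C_{A0} = 0.2176/2.12 = 0.103.

0.103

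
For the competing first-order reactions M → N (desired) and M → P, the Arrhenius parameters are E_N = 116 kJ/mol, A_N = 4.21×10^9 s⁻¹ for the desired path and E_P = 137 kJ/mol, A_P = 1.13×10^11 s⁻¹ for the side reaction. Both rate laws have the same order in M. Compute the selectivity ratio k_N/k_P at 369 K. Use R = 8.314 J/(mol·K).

35.0

With equal orders, S_{N/P} = k_N/k_P = (A_N/A_P)·exp[(E_P−E_N)/(RT)].
(E_P−E_N)/(RT) = (137−116)×10³/(8.314×369) = 21000/3068 = 6.845.
k_N/k_P = (4.21×10^9/1.13×10^11)·exp(6.845) = 0.03726 × 939.3 = 35.0.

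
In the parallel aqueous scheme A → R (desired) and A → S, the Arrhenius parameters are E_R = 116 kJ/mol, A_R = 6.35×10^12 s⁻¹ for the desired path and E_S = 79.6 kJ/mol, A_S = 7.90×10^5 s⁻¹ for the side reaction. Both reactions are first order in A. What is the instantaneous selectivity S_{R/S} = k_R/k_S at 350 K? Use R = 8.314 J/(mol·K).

29.7

With equal orders, S_{R/S} = k_R/k_S = (A_R/A_S)·exp[(E_S−E_R)/(RT)].
(E_S−E_R)/(RT) = (79.6−116)×10³/(8.314×350) = -36400/2910 = -12.51.
k_R/k_S = (6.35×10^12/7.90×10^5)·exp(-12.51) = 8.038×10^6 × 3.693×10^-6 = 29.7.
Since E_R > E_S, raising the temperature improves selectivity toward R.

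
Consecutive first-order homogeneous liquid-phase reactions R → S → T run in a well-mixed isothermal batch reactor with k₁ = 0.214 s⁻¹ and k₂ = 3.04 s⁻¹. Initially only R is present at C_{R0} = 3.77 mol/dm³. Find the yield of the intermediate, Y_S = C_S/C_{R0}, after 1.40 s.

0.0550

For first-order series with pure R initially, C_S(t) = k₁C_{R0}/(k₂−k₁)·(e^(−k₁t) − e^(−k₂t)).
e^(−k₁t) = e^(−0.214×1.40) = e^(−0.2996) = 0.7411; e^(−k₂t) = e^(−4.256) = 0.01418.
C_S = 0.214×3.77/(3.04−0.214) × (0.7411−0.01418) = 0.2855×0.7269 = 0.2075 mol/dm³.
Y_S = C_S/C_{R0} = 0.2075/3.77 = 0.0550.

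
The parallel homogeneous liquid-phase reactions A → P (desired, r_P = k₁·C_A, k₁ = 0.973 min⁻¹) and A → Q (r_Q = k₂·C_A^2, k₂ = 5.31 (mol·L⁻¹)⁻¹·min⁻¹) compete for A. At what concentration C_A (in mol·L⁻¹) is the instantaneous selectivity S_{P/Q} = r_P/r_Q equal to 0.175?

S_{P/Q} = (k₁/k₂)·C_A⁻¹ ⇒ C_A = (S·k₂/k₁)^(-1).
= (0.175×5.31/0.973)^(-1) = (0.9550)^(-1) = 1.05 mol·L⁻¹.

1.05 mol·L⁻¹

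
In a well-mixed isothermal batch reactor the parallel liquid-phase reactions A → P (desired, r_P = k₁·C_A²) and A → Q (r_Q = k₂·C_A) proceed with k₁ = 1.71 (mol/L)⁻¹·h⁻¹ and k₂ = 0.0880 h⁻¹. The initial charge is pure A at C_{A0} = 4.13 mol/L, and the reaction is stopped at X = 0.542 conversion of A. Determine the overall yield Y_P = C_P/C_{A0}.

0.532

C_A = C_{A0}(1−X) = 1.892 mol/L.
Along a PFR/batch, dC_Q/dC_A = −r_Q/(r_P+r_Q) = −k₂/(k₂+k₁·C_A).
Integrating from C_{A0} to C_A: C_Q = (0.0880/1.71)·ln[(0.0880+1.71·4.13)/(0.0880+1.71·1.89)] = 0.05146·ln(7.150/3.323) = 0.03944 mol/L.
Then C_P = (C_{A0}−C_A) − C_Q = 2.238 − 0.03944 = 2.199 mol/L.
Y_P = C_P/C_{A0} = 2.199/4.13 = 0.532.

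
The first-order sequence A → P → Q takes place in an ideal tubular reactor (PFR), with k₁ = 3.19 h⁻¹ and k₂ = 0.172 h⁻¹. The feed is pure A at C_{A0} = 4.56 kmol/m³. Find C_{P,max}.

3.86 kmol/m³

For a first-order series the maximum intermediate yield is C_{P,max}/C_{A0} = (k₁/k₂)^[k₂/(k₂−k₁)].
= (3.19/0.172)^(0.172/(0.172−3.19)) = (18.55)^(-0.05699) = 0.8467.
C_{P,max} = 0.8467×4.56 = 3.86 kmol/m³.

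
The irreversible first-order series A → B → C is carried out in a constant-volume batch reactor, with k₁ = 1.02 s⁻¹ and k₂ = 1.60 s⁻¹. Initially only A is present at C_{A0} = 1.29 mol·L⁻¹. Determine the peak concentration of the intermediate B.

Evaluating C_B at t_opt = ln(k₂/k₁)/(k₂−k₁) gives C_{B,max}/C_{A0} = (k₁/k₂)^[k₂/(k₂−k₁)].
= (1.02/1.60)^(1.60/(1.60−1.02)) = (0.6375)^(2.759) = 0.2888.
C_{B,max} = 0.2888×1.29 = 0.373 mol·L⁻¹.

0.373 mol·L⁻¹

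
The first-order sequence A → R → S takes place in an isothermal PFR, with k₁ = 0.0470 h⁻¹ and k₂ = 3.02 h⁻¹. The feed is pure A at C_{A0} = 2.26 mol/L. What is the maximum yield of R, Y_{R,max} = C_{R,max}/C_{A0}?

0.0146

Evaluating C_R at τ_opt = ln(k₂/k₁)/(k₂−k₁) gives C_{R,max}/C_{A0} = (k₁/k₂)^[k₂/(k₂−k₁)].
= (0.0470/3.02)^(3.02/(3.02−0.0470)) = (0.01556)^(1.016) = 0.01457.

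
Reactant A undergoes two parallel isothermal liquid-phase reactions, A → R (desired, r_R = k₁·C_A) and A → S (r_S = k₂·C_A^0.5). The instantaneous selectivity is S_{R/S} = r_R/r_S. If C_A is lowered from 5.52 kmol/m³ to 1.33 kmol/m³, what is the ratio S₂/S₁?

S_{R/S} = (k₁/k₂)·C_A^0.5, so S₂/S₁ = (C_{A,2}/C_{A,1})^0.5.
= (1.33/5.52)^0.5 = (0.2409)^0.5 = 0.491.

0.491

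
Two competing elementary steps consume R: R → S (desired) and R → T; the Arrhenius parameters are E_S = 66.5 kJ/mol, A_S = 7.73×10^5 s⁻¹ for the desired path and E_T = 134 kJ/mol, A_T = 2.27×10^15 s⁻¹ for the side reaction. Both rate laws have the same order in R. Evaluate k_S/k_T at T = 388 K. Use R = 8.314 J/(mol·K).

k_S/k_T = (A_S/A_T)·exp[−(E_S−E_T)/(RT)] = (A_S/A_T)·exp[(E_T−E_S)/(RT)].
(E_T−E_S)/(RT) = (134−66.5)×10³/(8.314×388) = 67500/3226 = 20.92.
k_S/k_T = (7.73×10^5/2.27×10^15)·exp(20.92) = 3.405×10^-10 × 1.223×10^9 = 0.417.

0.417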